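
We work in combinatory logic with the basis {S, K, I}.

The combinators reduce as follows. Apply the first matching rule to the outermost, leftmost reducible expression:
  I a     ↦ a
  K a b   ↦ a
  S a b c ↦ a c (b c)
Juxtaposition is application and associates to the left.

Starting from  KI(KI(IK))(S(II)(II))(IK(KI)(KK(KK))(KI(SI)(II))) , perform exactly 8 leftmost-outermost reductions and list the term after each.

Answer: after 8 steps: I(II(IK(KI)(KK(KK))(KI(SI)(II))))

Reduction:
  start: KI(KI(IK))(S(II)(II))(IK(KI)(KK(KK))(KI(SI)(II)))
  [1] I(S(II)(II))(IK(KI)(KK(KK))(KI(SI)(II)))
  [2] S(II)(II)(IK(KI)(KK(KK))(KI(SI)(II)))
  [3] II(IK(KI)(KK(KK))(KI(SI)(II)))(II(IK(KI)(KK(KK))(KI(SI)(II))))
  [4] I(IK(KI)(KK(KK))(KI(SI)(II)))(II(IK(KI)(KK(KK))(KI(SI)(II))))
  [5] IK(KI)(KK(KK))(KI(SI)(II))(II(IK(KI)(KK(KK))(KI(SI)(II))))
  [6] K(KI)(KK(KK))(KI(SI)(II))(II(IK(KI)(KK(KK))(KI(SI)(II))))
  [7] KI(KI(SI)(II))(II(IK(KI)(KK(KK))(KI(SI)(II))))
  [8] I(II(IK(KI)(KK(KK))(KI(SI)(II))))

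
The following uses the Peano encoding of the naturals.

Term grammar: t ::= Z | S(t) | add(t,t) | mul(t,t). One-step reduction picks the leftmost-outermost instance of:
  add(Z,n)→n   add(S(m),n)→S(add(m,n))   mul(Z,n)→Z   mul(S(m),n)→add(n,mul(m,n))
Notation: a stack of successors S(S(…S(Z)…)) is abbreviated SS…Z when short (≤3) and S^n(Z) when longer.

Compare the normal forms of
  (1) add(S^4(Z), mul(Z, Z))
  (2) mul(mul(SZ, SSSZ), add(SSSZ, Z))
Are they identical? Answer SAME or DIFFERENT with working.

Answer: DIFFERENT — A ⇓ S^4(Z), B ⇓ S^9(Z)

Reduction:
Term A:
  start: add(S^4(Z), mul(Z, Z))
  →1  S(add(SSSZ, mul(Z, Z)))
  →2  S(S(add(SSZ, mul(Z, Z))))
  →3  S(S(S(add(SZ, mul(Z, Z)))))
  →4  S(S(S(S(add(Z, mul(Z, Z))))))
  →5  S(S(S(S(mul(Z, Z)))))
  →6  S^4(Z)

Term B:
  start: mul(mul(SZ, SSSZ), add(SSSZ, Z))
  →1  mul(add(SSSZ, mul(Z, SSSZ)), add(SSSZ, Z))
  →2  mul(S(add(SSZ, mul(Z, SSSZ))), add(SSSZ, Z))
  →3  add(add(SSSZ, Z), mul(add(SSZ, mul(Z, SSSZ)), add(SSSZ, Z)))
  →4  add(S(add(SSZ, Z)), mul(add(SSZ, mul(Z, SSSZ)), add(SSSZ, Z)))
  →5  S(add(add(SSZ, Z), mul(add(SSZ, mul(Z, SSSZ)), add(SSSZ, Z))))
  →6  S(add(S(add(SZ, Z)), mul(add(SSZ, mul(Z, SSSZ)), add(SSSZ, Z))))
  →7  S(S(add(add(SZ, Z), mul(add(SSZ, mul(Z, SSSZ)), add(SSSZ, Z)))))
  →8  S(S(add(S(add(Z, Z)), mul(add(SSZ, mul(Z, SSSZ)), add(SSSZ, Z)))))
  →9  S(S(S(add(add(Z, Z), mul(add(SSZ, mul(Z, SSSZ)), add(SSSZ, Z))))))
  →10  S(S(S(add(Z, mul(add(SSZ, mul(Z, SSSZ)), add(SSSZ, Z))))))
  →11  S(S(S(mul(add(SSZ, mul(Z, SSSZ)), add(SSSZ, Z)))))
  →12  S(S(S(mul(S(add(SZ, mul(Z, SSSZ))), add(SSSZ, Z)))))
  →13  S(S(S(add(add(SSSZ, Z), mul(add(SZ, mul(Z, SSSZ)), add(SSSZ, Z))))))
  →14  S(S(S(add(S(add(SSZ, Z)), mul(add(SZ, mul(Z, SSSZ)), add(SSSZ, Z))))))
  →15  S(S(S(S(add(add(SSZ, Z), mul(add(SZ, mul(Z, SSSZ)), add(SSSZ, Z)))))))
  →16  S(S(S(S(add(S(add(SZ, Z)), mul(add(SZ, mul(Z, SSSZ)), add(SSSZ, Z)))))))
  →17  S(S(S(S(S(add(add(SZ, Z), mul(add(SZ, mul(Z, SSSZ)), add(SSSZ, Z))))))))
  →18  S(S(S(S(S(add(S(add(Z, Z)), mul(add(SZ, mul(Z, SSSZ)), add(SSSZ, Z))))))))
  →19  S(S(S(S(S(S(add(add(Z, Z), mul(add(SZ, mul(Z, SSSZ)), add(SSSZ, Z)))))))))
  →20  S(S(S(S(S(S(add(Z, mul(add(SZ, mul(Z, SSSZ)), add(SSSZ, Z)))))))))
  →21  S(S(S(S(S(S(mul(add(SZ, mul(Z, SSSZ)), add(SSSZ, Z))))))))
  →22  S(S(S(S(S(S(mul(S(add(Z, mul(Z, SSSZ))), add(SSSZ, Z))))))))
  →23  S(S(S(S(S(S(add(add(SSSZ, Z), mul(add(Z, mul(Z, SSSZ)), add(SSSZ, Z)))))))))
  →24  S(S(S(S(S(S(add(S(add(SSZ, Z)), mul(add(Z, mul(Z, SSSZ)), add(SSSZ, Z)))))))))
  →25  S(S(S(S(S(S(S(add(add(SSZ, Z), mul(add(Z, mul(Z, SSSZ)), add(SSSZ, Z))))))))))
  →26  S(S(S(S(S(S(S(add(S(add(SZ, Z)), mul(add(Z, mul(Z, SSSZ)), add(SSSZ, Z))))))))))
  →27  S(S(S(S(S(S(S(S(add(add(SZ, Z), mul(add(Z, mul(Z, SSSZ)), add(SSSZ, Z)))))))))))
  →28  S(S(S(S(S(S(S(S(add(S(add(Z, Z)), mul(add(Z, mul(Z, SSSZ)), add(SSSZ, Z)))))))))))
  →29  S(S(S(S(S(S(S(S(S(add(add(Z, Z), mul(add(Z, mul(Z, SSSZ)), add(SSSZ, Z))))))))))))
  →30  S(S(S(S(S(S(S(S(S(add(Z, mul(add(Z, mul(Z, SSSZ)), add(SSSZ, Z))))))))))))
  →31  S(S(S(S(S(S(S(S(S(mul(add(Z, mul(Z, SSSZ)), add(SSSZ, Z)))))))))))
  →32  S(S(S(S(S(S(S(S(S(mul(mul(Z, SSSZ), add(SSSZ, Z)))))))))))
  →33  S(S(S(S(S(S(S(S(S(mul(Z, add(SSSZ, Z)))))))))))
  →34  S^9(Z)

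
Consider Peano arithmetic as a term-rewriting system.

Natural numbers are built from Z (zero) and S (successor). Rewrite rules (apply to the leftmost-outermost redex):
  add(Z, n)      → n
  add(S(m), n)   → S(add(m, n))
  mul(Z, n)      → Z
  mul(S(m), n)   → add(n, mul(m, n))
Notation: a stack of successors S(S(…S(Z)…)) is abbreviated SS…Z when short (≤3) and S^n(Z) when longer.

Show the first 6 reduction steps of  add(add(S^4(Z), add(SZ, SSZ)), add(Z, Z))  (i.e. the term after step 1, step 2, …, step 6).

Answer: after 6 steps: S(S(S(add(add(SZ, add(SZ, SSZ)), add(Z, Z)))))

Reduction:
  start: add(add(S^4(Z), add(SZ, SSZ)), add(Z, Z))
  step 1: add(S(add(SSSZ, add(SZ, SSZ))), add(Z, Z))
  step 2: S(add(add(SSSZ, add(SZ, SSZ)), add(Z, Z)))
  step 3: S(add(S(add(SSZ, add(SZ, SSZ))), add(Z, Z)))
  step 4: S(S(add(add(SSZ, add(SZ, SSZ)), add(Z, Z))))
  step 5: S(S(add(S(add(SZ, add(SZ, SSZ))), add(Z, Z))))
  step 6: S(S(S(add(add(SZ, add(SZ, SSZ)), add(Z, Z)))))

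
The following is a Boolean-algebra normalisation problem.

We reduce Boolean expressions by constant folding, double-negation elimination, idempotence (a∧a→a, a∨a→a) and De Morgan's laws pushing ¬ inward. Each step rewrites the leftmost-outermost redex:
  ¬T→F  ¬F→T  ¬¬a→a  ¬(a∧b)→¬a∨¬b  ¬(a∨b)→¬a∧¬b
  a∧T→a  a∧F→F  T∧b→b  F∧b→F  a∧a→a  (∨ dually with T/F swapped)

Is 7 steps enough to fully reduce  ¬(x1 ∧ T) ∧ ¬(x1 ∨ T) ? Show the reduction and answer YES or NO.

  start: ¬(x1 ∧ T) ∧ ¬(x1 ∨ T)
  step 1: (¬x1 ∨ ¬T) ∧ ¬(x1 ∨ T)
  step 2: (¬x1 ∨ F) ∧ ¬(x1 ∨ T)
  step 3: ¬x1 ∧ ¬(x1 ∨ T)
  step 4: ¬x1 ∧ (¬x1 ∧ ¬T)
  step 5: ¬x1 ∧ (¬x1 ∧ F)
  step 6: ¬x1 ∧ F
  step 7: F

Answer: YES — reaches normal form F in 7 ≤ 7 steps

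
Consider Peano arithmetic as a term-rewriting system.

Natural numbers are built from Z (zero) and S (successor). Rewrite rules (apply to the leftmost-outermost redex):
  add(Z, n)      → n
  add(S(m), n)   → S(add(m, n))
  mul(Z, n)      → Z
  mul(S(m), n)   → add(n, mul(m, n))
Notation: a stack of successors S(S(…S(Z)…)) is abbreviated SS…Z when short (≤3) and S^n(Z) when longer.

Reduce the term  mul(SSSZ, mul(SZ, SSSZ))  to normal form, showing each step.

  start: mul(SSSZ, mul(SZ, SSSZ))
  step 1: add(mul(SZ, SSSZ), mul(SSZ, mul(SZ, SSSZ)))
  step 2: add(add(SSSZ, mul(Z, SSSZ)), mul(SSZ, mul(SZ, SSSZ)))
  step 3: add(S(add(SSZ, mul(Z, SSSZ))), mul(SSZ, mul(SZ, SSSZ)))
  step 4: S(add(add(SSZ, mul(Z, SSSZ)), mul(SSZ, mul(SZ, SSSZ))))
  step 5: S(add(S(add(SZ, mul(Z, SSSZ))), mul(SSZ, mul(SZ, SSSZ))))
  step 6: S(S(add(add(SZ, mul(Z, SSSZ)), mul(SSZ, mul(SZ, SSSZ)))))
  step 7: S(S(add(S(add(Z, mul(Z, SSSZ))), mul(SSZ, mul(SZ, SSSZ)))))
  step 8: S(S(S(add(add(Z, mul(Z, SSSZ)), mul(SSZ, mul(SZ, SSSZ))))))
  step 9: S(S(S(add(mul(Z, SSSZ), mul(SSZ, mul(SZ, SSSZ))))))
  step 10: S(S(S(add(Z, mul(SSZ, mul(SZ, SSSZ))))))
  step 11: S(S(S(mul(SSZ, mul(SZ, SSSZ)))))
  step 12: S(S(S(add(mul(SZ, SSSZ), mul(SZ, mul(SZ, SSSZ))))))
  step 13: S(S(S(add(add(SSSZ, mul(Z, SSSZ)), mul(SZ, mul(SZ, SSSZ))))))
  step 14: S(S(S(add(S(add(SSZ, mul(Z, SSSZ))), mul(SZ, mul(SZ, SSSZ))))))
  step 15: S(S(S(S(add(add(SSZ, mul(Z, SSSZ)), mul(SZ, mul(SZ, SSSZ)))))))
  step 16: S(S(S(S(add(S(add(SZ, mul(Z, SSSZ))), mul(SZ, mul(SZ, SSSZ)))))))
  step 17: S(S(S(S(S(add(add(SZ, mul(Z, SSSZ)), mul(SZ, mul(SZ, SSSZ))))))))
  step 18: S(S(S(S(S(add(S(add(Z, mul(Z, SSSZ))), mul(SZ, mul(SZ, SSSZ))))))))
  step 19: S(S(S(S(S(S(add(add(Z, mul(Z, SSSZ)), mul(SZ, mul(SZ, SSSZ)))))))))
  step 20: S(S(S(S(S(S(add(mul(Z, SSSZ), mul(SZ, mul(SZ, SSSZ)))))))))
  step 21: S(S(S(S(S(S(add(Z, mul(SZ, mul(SZ, SSSZ)))))))))
  step 22: S(S(S(S(S(S(mul(SZ, mul(SZ, SSSZ))))))))
  step 23: S(S(S(S(S(S(add(mul(SZ, SSSZ), mul(Z, mul(SZ, SSSZ)))))))))
  step 24: S(S(S(S(S(S(add(add(SSSZ, mul(Z, SSSZ)), mul(Z, mul(SZ, SSSZ)))))))))
  step 25: S(S(S(S(S(S(add(S(add(SSZ, mul(Z, SSSZ))), mul(Z, mul(SZ, SSSZ)))))))))
  step 26: S(S(S(S(S(S(S(add(add(SSZ, mul(Z, SSSZ)), mul(Z, mul(SZ, SSSZ))))))))))
  step 27: S(S(S(S(S(S(S(add(S(add(SZ, mul(Z, SSSZ))), mul(Z, mul(SZ, SSSZ))))))))))
  step 28: S(S(S(S(S(S(S(S(add(add(SZ, mul(Z, SSSZ)), mul(Z, mul(SZ, SSSZ)))))))))))
  step 29: S(S(S(S(S(S(S(S(add(S(add(Z, mul(Z, SSSZ))), mul(Z, mul(SZ, SSSZ)))))))))))
  step 30: S(S(S(S(S(S(S(S(S(add(add(Z, mul(Z, SSSZ)), mul(Z, mul(SZ, SSSZ))))))))))))
  step 31: S(S(S(S(S(S(S(S(S(add(mul(Z, SSSZ), mul(Z, mul(SZ, SSSZ))))))))))))
  step 32: S(S(S(S(S(S(S(S(S(add(Z, mul(Z, mul(SZ, SSSZ))))))))))))
  step 33: S(S(S(S(S(S(S(S(S(mul(Z, mul(SZ, SSSZ)))))))))))
  step 34: S^9(Z)

Answer: normal form = S^9(Z)  (in 34 steps)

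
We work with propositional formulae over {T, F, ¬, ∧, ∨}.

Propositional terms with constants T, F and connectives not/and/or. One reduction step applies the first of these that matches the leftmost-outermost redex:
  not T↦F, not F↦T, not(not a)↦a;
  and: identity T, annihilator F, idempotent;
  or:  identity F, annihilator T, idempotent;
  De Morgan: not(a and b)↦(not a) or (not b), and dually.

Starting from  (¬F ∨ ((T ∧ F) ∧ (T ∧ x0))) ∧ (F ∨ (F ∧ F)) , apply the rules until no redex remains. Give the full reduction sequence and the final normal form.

Answer: normal form = F  (in 5 steps)

Working:
  start: (¬F ∨ ((T ∧ F) ∧ (T ∧ x0))) ∧ (F ∨ (F ∧ F))
  →1  (T ∨ ((T ∧ F) ∧ (T ∧ x0))) ∧ (F ∨ (F ∧ F))
  →2  T ∧ (F ∨ (F ∧ F))
  →3  F ∨ (F ∧ F)
  →4  F ∧ F
  →5  F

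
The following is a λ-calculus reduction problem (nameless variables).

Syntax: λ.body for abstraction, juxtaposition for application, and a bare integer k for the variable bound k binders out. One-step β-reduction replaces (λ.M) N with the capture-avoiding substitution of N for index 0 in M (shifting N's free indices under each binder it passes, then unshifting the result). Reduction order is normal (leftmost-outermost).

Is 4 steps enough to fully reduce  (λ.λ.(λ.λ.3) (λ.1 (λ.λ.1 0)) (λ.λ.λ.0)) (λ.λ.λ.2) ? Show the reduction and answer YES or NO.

  start: (λ.λ.(λ.λ.3) (λ.1 (λ.λ.1 0)) (λ.λ.λ.0)) (λ.λ.λ.2)
  →1  λ.(λ.λ.λ.λ.λ.2) (λ.1 (λ.λ.1 0)) (λ.λ.λ.0)
  →2  λ.(λ.λ.λ.λ.2) (λ.λ.λ.0)
  →3  λ.λ.λ.λ.2

Answer: YES — reaches normal form λ.λ.λ.λ.2 in 3 ≤ 4 steps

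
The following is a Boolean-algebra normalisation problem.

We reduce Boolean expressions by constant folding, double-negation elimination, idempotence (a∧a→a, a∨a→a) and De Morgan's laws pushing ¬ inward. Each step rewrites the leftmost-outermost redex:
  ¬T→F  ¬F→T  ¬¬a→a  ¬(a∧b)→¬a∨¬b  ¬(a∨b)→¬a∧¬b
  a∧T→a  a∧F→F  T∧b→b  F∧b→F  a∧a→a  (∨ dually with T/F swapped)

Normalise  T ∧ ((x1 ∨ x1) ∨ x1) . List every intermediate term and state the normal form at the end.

Answer: normal form = x1  (in 3 steps)

Working:
  start: T ∧ ((x1 ∨ x1) ∨ x1)
  [1] (x1 ∨ x1) ∨ x1
  [2] x1 ∨ x1
  [3] x1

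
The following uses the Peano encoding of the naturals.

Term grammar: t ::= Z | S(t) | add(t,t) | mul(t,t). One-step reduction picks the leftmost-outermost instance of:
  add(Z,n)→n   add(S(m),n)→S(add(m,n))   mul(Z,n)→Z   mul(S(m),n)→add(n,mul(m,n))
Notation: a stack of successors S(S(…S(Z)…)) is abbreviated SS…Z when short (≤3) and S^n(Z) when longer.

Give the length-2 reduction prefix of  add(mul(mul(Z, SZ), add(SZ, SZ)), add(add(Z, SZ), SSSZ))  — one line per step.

Answer: after 2 steps: add(Z, add(add(Z, SZ), SSSZ))

Reduction:
  start: add(mul(mul(Z, SZ), add(SZ, SZ)), add(add(Z, SZ), SSSZ))
  →1  add(mul(Z, add(SZ, SZ)), add(add(Z, SZ), SSSZ))
  →2  add(Z, add(add(Z, SZ), SSSZ))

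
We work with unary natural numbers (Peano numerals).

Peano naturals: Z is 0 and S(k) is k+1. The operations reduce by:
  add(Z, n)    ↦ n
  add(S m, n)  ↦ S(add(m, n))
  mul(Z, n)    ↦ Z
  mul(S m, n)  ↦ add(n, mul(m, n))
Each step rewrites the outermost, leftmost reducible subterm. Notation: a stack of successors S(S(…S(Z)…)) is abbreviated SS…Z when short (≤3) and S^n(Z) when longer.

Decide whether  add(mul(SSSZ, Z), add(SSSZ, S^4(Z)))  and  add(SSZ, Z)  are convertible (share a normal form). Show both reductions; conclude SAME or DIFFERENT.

Term A:
  start: add(mul(SSSZ, Z), add(SSSZ, S^4(Z)))
  →1  add(add(Z, mul(SSZ, Z)), add(SSSZ, S^4(Z)))
  →2  add(mul(SSZ, Z), add(SSSZ, S^4(Z)))
  →3  add(add(Z, mul(SZ, Z)), add(SSSZ, S^4(Z)))
  →4  add(mul(SZ, Z), add(SSSZ, S^4(Z)))
  →5  add(add(Z, mul(Z, Z)), add(SSSZ, S^4(Z)))
  →6  add(mul(Z, Z), add(SSSZ, S^4(Z)))
  →7  add(Z, add(SSSZ, S^4(Z)))
  →8  add(SSSZ, S^4(Z))
  →9  S(add(SSZ, S^4(Z)))
  →10  S(S(add(SZ, S^4(Z))))
  →11  S(S(S(add(Z, S^4(Z)))))
  →12  S^7(Z)

Term B:
  start: add(SSZ, Z)
  →1  S(add(SZ, Z))
  →2  S(S(add(Z, Z)))
  →3  SSZ

Answer: DIFFERENT — A ⇓ S^7(Z), B ⇓ SSZ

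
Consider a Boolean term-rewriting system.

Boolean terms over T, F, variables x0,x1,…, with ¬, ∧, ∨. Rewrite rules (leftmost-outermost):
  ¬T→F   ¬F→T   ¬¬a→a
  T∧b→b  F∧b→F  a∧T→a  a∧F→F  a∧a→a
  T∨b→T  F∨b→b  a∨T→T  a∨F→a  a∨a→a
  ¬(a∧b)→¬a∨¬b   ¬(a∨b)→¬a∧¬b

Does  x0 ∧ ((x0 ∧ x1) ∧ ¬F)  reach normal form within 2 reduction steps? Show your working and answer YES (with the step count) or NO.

Answer: YES — reaches normal form x0 ∧ (x0 ∧ x1) in 2 ≤ 2 steps

Reduction:
  start: x0 ∧ ((x0 ∧ x1) ∧ ¬F)
  [1] x0 ∧ ((x0 ∧ x1) ∧ T)
  [2] x0 ∧ (x0 ∧ x1)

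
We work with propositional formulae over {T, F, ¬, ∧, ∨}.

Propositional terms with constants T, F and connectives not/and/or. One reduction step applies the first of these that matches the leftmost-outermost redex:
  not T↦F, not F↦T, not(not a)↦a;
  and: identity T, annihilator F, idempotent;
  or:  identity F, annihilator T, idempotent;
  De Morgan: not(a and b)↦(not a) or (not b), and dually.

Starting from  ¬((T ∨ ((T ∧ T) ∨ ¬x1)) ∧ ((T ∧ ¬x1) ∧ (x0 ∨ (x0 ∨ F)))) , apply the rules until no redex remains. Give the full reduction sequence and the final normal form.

  start: ¬((T ∨ ((T ∧ T) ∨ ¬x1)) ∧ ((T ∧ ¬x1) ∧ (x0 ∨ (x0 ∨ F))))
  →1  ¬(T ∨ ((T ∧ T) ∨ ¬x1)) ∨ ¬((T ∧ ¬x1) ∧ (x0 ∨ (x0 ∨ F)))
  →2  (¬T ∧ ¬((T ∧ T) ∨ ¬x1)) ∨ ¬((T ∧ ¬x1) ∧ (x0 ∨ (x0 ∨ F)))
  →3  (F ∧ ¬((T ∧ T) ∨ ¬x1)) ∨ ¬((T ∧ ¬x1) ∧ (x0 ∨ (x0 ∨ F)))
  →4  F ∨ ¬((T ∧ ¬x1) ∧ (x0 ∨ (x0 ∨ F)))
  →5  ¬((T ∧ ¬x1) ∧ (x0 ∨ (x0 ∨ F)))
  →6  ¬(T ∧ ¬x1) ∨ ¬(x0 ∨ (x0 ∨ F))
  →7  (¬T ∨ ¬¬x1) ∨ ¬(x0 ∨ (x0 ∨ F))
  →8  (F ∨ ¬¬x1) ∨ ¬(x0 ∨ (x0 ∨ F))
  →9  ¬¬x1 ∨ ¬(x0 ∨ (x0 ∨ F))
  →10  x1 ∨ ¬(x0 ∨ (x0 ∨ F))
  →11  x1 ∨ (¬x0 ∧ ¬(x0 ∨ F))
  →12  x1 ∨ (¬x0 ∧ (¬x0 ∧ ¬F))
  →13  x1 ∨ (¬x0 ∧ (¬x0 ∧ T))
  →14  x1 ∨ (¬x0 ∧ ¬x0)
  →15  x1 ∨ ¬x0

Answer: normal form = x1 ∨ ¬x0  (in 15 steps)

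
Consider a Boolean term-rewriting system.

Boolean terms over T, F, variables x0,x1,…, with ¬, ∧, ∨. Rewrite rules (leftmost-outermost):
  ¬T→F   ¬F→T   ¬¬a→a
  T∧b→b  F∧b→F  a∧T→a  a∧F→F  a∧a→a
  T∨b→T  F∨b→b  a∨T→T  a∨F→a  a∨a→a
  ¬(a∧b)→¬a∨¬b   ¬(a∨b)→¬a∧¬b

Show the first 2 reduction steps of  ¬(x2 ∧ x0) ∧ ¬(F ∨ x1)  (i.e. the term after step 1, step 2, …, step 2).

  start: ¬(x2 ∧ x0) ∧ ¬(F ∨ x1)
  [1] (¬x2 ∨ ¬x0) ∧ ¬(F ∨ x1)
  [2] (¬x2 ∨ ¬x0) ∧ (¬F ∧ ¬x1)

Answer: after 2 steps: (¬x2 ∨ ¬x0) ∧ (¬F ∧ ¬x1)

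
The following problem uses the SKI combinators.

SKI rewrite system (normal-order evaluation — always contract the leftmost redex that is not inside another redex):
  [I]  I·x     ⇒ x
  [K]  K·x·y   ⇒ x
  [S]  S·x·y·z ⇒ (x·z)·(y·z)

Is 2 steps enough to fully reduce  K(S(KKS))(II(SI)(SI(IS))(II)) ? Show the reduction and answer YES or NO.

Answer: YES — reaches normal form SK in 2 ≤ 2 steps

Working:
  start: K(S(KKS))(II(SI)(SI(IS))(II))
  →1  S(KKS)
  →2  SK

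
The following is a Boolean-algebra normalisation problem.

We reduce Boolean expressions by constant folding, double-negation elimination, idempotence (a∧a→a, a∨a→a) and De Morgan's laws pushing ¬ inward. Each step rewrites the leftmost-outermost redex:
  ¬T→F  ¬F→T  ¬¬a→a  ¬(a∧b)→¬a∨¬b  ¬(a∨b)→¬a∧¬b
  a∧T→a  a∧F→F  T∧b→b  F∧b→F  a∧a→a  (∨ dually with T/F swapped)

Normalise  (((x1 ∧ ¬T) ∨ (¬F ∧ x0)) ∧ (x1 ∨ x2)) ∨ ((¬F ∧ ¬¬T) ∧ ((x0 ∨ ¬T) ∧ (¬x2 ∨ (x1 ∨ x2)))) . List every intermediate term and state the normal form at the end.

Answer: normal form = (x0 ∧ (x1 ∨ x2)) ∨ (x0 ∧ (¬x2 ∨ (x1 ∨ x2)))  (in 11 steps)

Reduction:
  start: (((x1 ∧ ¬T) ∨ (¬F ∧ x0)) ∧ (x1 ∨ x2)) ∨ ((¬F ∧ ¬¬T) ∧ ((x0 ∨ ¬T) ∧ (¬x2 ∨ (x1 ∨ x2))))
  →1  (((x1 ∧ F) ∨ (¬F ∧ x0)) ∧ (x1 ∨ x2)) ∨ ((¬F ∧ ¬¬T) ∧ ((x0 ∨ ¬T) ∧ (¬x2 ∨ (x1 ∨ x2))))
  →2  ((F ∨ (¬F ∧ x0)) ∧ (x1 ∨ x2)) ∨ ((¬F ∧ ¬¬T) ∧ ((x0 ∨ ¬T) ∧ (¬x2 ∨ (x1 ∨ x2))))
  →3  ((¬F ∧ x0) ∧ (x1 ∨ x2)) ∨ ((¬F ∧ ¬¬T) ∧ ((x0 ∨ ¬T) ∧ (¬x2 ∨ (x1 ∨ x2))))
  →4  ((T ∧ x0) ∧ (x1 ∨ x2)) ∨ ((¬F ∧ ¬¬T) ∧ ((x0 ∨ ¬T) ∧ (¬x2 ∨ (x1 ∨ x2))))
  →5  (x0 ∧ (x1 ∨ x2)) ∨ ((¬F ∧ ¬¬T) ∧ ((x0 ∨ ¬T) ∧ (¬x2 ∨ (x1 ∨ x2))))
  →6  (x0 ∧ (x1 ∨ x2)) ∨ ((T ∧ ¬¬T) ∧ ((x0 ∨ ¬T) ∧ (¬x2 ∨ (x1 ∨ x2))))
  →7  (x0 ∧ (x1 ∨ x2)) ∨ (¬¬T ∧ ((x0 ∨ ¬T) ∧ (¬x2 ∨ (x1 ∨ x2))))
  →8  (x0 ∧ (x1 ∨ x2)) ∨ (T ∧ ((x0 ∨ ¬T) ∧ (¬x2 ∨ (x1 ∨ x2))))
  →9  (x0 ∧ (x1 ∨ x2)) ∨ ((x0 ∨ ¬T) ∧ (¬x2 ∨ (x1 ∨ x2)))
  →10  (x0 ∧ (x1 ∨ x2)) ∨ ((x0 ∨ F) ∧ (¬x2 ∨ (x1 ∨ x2)))
  →11  (x0 ∧ (x1 ∨ x2)) ∨ (x0 ∧ (¬x2 ∨ (x1 ∨ x2)))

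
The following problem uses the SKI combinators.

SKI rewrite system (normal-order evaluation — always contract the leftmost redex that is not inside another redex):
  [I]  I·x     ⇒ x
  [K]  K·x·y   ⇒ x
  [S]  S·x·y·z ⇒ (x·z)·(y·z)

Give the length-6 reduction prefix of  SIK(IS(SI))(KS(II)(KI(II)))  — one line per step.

  start: SIK(IS(SI))(KS(II)(KI(II)))
  [1] I(IS(SI))(K(IS(SI)))(KS(II)(KI(II)))
  [2] IS(SI)(K(IS(SI)))(KS(II)(KI(II)))
  [3] S(SI)(K(IS(SI)))(KS(II)(KI(II)))
  [4] SI(KS(II)(KI(II)))(K(IS(SI))(KS(II)(KI(II))))
  [5] I(K(IS(SI))(KS(II)(KI(II))))(KS(II)(KI(II))(K(IS(SI))(KS(II)(KI(II)))))
  [6] K(IS(SI))(KS(II)(KI(II)))(KS(II)(KI(II))(K(IS(SI))(KS(II)(KI(II)))))

Answer: after 6 steps: K(IS(SI))(KS(II)(KI(II)))(KS(II)(KI(II))(K(IS(SI))(KS(II)(KI(II)))))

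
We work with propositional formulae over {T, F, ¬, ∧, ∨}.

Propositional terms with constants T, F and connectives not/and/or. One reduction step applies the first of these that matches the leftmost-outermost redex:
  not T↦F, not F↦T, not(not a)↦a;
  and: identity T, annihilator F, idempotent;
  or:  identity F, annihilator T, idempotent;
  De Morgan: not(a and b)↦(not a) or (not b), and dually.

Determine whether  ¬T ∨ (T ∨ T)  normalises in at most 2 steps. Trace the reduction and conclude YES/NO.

Answer: NO — after 2 steps the term is T ∨ T, not yet normal

Reduction:
  start: ¬T ∨ (T ∨ T)
  [1] F ∨ (T ∨ T)
  [2] T ∨ T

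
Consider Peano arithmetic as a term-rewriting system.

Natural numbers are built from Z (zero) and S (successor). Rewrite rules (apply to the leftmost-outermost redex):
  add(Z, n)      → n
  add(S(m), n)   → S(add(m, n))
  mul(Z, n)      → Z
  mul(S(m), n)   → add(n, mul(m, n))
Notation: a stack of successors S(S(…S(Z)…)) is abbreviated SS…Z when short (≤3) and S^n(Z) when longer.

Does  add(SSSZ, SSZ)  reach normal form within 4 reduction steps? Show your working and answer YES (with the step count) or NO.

  start: add(SSSZ, SSZ)
  step 1: S(add(SSZ, SSZ))
  step 2: S(S(add(SZ, SSZ)))
  step 3: S(S(S(add(Z, SSZ))))
  step 4: S^5(Z)

Answer: YES — reaches normal form S^5(Z) in 4 ≤ 4 steps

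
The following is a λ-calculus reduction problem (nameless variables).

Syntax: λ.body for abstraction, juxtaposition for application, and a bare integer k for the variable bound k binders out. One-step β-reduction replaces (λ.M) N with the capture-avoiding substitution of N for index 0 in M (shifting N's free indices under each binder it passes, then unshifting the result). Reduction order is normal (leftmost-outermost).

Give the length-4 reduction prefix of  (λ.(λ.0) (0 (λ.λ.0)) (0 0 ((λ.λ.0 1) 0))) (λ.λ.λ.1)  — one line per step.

Answer: after 4 steps: λ.(λ.λ.λ.1) (λ.λ.λ.1) ((λ.λ.0 1) (λ.λ.λ.1))

Derivation:
  start: (λ.(λ.0) (0 (λ.λ.0)) (0 0 ((λ.λ.0 1) 0))) (λ.λ.λ.1)
  step 1: (λ.0) ((λ.λ.λ.1) (λ.λ.0)) ((λ.λ.λ.1) (λ.λ.λ.1) ((λ.λ.0 1) (λ.λ.λ.1)))
  step 2: (λ.λ.λ.1) (λ.λ.0) ((λ.λ.λ.1) (λ.λ.λ.1) ((λ.λ.0 1) (λ.λ.λ.1)))
  step 3: (λ.λ.1) ((λ.λ.λ.1) (λ.λ.λ.1) ((λ.λ.0 1) (λ.λ.λ.1)))
  step 4: λ.(λ.λ.λ.1) (λ.λ.λ.1) ((λ.λ.0 1) (λ.λ.λ.1))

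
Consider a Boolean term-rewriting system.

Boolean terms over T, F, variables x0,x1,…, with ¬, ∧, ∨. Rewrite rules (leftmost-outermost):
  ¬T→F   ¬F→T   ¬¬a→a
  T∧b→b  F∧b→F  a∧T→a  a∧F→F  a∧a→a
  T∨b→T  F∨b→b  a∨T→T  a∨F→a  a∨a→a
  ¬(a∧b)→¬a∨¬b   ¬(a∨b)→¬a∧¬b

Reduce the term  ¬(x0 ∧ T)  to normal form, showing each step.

  start: ¬(x0 ∧ T)
  [1] ¬x0 ∨ ¬T
  [2] ¬x0 ∨ F
  [3] ¬x0

Answer: normal form = ¬x0  (in 3 steps)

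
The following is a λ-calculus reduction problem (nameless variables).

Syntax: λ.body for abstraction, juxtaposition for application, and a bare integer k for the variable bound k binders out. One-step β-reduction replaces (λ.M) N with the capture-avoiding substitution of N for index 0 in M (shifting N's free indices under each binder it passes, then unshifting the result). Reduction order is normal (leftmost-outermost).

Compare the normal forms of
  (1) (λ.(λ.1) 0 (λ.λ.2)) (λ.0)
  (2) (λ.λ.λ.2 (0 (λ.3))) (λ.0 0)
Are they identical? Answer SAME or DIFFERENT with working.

Term A:
  start: (λ.(λ.1) 0 (λ.λ.2)) (λ.0)
  step 1: (λ.λ.0) (λ.0) (λ.λ.λ.0)
  step 2: (λ.0) (λ.λ.λ.0)
  step 3: λ.λ.λ.0

Term B:
  start: (λ.λ.λ.2 (0 (λ.3))) (λ.0 0)
  step 1: λ.λ.(λ.0 0) (0 (λ.λ.0 0))
  step 2: λ.λ.0 (λ.λ.0 0) (0 (λ.λ.0 0))

Answer: DIFFERENT — A ⇓ λ.λ.λ.0, B ⇓ λ.λ.0 (λ.λ.0 0) (0 (λ.λ.0 0))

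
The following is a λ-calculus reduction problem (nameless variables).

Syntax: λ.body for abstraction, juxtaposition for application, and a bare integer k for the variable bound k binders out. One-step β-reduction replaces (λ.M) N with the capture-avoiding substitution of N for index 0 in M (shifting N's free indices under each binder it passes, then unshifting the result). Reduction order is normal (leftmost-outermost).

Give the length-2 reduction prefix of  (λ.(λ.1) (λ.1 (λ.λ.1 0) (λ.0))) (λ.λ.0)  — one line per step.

Answer: after 2 steps: λ.λ.0

Working:
  start: (λ.(λ.1) (λ.1 (λ.λ.1 0) (λ.0))) (λ.λ.0)
  [1] (λ.λ.λ.0) (λ.(λ.λ.0) (λ.λ.1 0) (λ.0))
  [2] λ.λ.0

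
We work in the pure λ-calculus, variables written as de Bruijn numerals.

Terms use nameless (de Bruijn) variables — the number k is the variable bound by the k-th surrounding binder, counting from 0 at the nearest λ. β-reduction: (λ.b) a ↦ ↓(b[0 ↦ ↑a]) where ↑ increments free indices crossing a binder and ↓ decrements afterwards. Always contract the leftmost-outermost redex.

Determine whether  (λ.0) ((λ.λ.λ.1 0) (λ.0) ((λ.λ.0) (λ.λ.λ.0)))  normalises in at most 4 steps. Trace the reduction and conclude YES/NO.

  start: (λ.0) ((λ.λ.λ.1 0) (λ.0) ((λ.λ.0) (λ.λ.λ.0)))
  [1] (λ.λ.λ.1 0) (λ.0) ((λ.λ.0) (λ.λ.λ.0))
  [2] (λ.λ.1 0) ((λ.λ.0) (λ.λ.λ.0))
  [3] λ.(λ.λ.0) (λ.λ.λ.0) 0
  [4] λ.(λ.0) 0

Answer: NO — after 4 steps the term is λ.(λ.0) 0, not yet normal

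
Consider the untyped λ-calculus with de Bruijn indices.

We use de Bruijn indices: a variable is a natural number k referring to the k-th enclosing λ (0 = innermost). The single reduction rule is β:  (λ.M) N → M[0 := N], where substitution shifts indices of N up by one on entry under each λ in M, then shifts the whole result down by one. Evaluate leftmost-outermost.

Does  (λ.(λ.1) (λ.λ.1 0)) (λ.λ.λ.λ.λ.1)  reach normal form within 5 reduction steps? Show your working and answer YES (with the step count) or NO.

Answer: YES — reaches normal form λ.λ.λ.λ.λ.1 in 2 ≤ 5 steps

Working:
  start: (λ.(λ.1) (λ.λ.1 0)) (λ.λ.λ.λ.λ.1)
  step 1: (λ.λ.λ.λ.λ.λ.1) (λ.λ.1 0)
  step 2: λ.λ.λ.λ.λ.1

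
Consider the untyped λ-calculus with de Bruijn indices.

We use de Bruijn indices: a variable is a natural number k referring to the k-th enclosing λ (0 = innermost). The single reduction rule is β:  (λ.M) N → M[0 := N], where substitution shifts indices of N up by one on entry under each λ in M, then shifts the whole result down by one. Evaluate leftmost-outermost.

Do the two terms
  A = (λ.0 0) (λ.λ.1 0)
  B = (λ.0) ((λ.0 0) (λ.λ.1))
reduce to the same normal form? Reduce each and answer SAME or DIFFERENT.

Answer: DIFFERENT — A ⇓ λ.λ.1 0, B ⇓ λ.λ.λ.1

Reduction:
Term A:
  start: (λ.0 0) (λ.λ.1 0)
  →1  (λ.λ.1 0) (λ.λ.1 0)
  →2  λ.(λ.λ.1 0) 0
  →3  λ.λ.1 0

Term B:
  start: (λ.0) ((λ.0 0) (λ.λ.1))
  →1  (λ.0 0) (λ.λ.1)
  →2  (λ.λ.1) (λ.λ.1)
  →3  λ.λ.λ.1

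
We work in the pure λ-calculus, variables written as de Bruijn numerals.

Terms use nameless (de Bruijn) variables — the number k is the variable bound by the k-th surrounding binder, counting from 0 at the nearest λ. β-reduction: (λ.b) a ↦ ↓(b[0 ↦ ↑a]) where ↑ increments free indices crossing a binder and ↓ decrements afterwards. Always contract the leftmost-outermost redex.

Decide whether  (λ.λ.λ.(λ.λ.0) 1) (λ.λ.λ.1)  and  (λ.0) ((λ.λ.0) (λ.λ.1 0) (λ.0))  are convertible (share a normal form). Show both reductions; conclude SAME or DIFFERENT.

Term A:
  start: (λ.λ.λ.(λ.λ.0) 1) (λ.λ.λ.1)
  [1] λ.λ.(λ.λ.0) 1
  [2] λ.λ.λ.0

Term B:
  start: (λ.0) ((λ.λ.0) (λ.λ.1 0) (λ.0))
  [1] (λ.λ.0) (λ.λ.1 0) (λ.0)
  [2] (λ.0) (λ.0)
  [3] λ.0

Answer: DIFFERENT — A ⇓ λ.λ.λ.0, B ⇓ λ.0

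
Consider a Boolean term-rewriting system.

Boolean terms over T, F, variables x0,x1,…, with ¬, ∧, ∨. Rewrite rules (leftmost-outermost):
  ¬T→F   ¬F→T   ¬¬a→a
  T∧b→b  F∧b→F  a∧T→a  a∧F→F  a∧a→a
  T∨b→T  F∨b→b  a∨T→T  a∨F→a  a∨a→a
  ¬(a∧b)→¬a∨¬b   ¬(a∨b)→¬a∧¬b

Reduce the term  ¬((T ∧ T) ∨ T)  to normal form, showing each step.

Answer: normal form = F  (in 5 steps)

Reduction:
  start: ¬((T ∧ T) ∨ T)
  →1  ¬(T ∧ T) ∧ ¬T
  →2  (¬T ∨ ¬T) ∧ ¬T
  →3  ¬T ∧ ¬T
  →4  ¬T
  →5  F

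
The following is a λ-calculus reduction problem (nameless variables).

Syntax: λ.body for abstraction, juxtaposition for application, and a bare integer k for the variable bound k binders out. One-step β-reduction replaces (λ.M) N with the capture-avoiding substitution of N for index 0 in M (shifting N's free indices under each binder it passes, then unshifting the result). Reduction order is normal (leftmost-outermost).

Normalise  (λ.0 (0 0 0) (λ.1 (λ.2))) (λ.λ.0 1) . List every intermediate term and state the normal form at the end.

Answer: normal form = λ.0 (λ.λ.λ.0 1)  (in 5 steps)

Reduction:
  start: (λ.0 (0 0 0) (λ.1 (λ.2))) (λ.λ.0 1)
  step 1: (λ.λ.0 1) ((λ.λ.0 1) (λ.λ.0 1) (λ.λ.0 1)) (λ.(λ.λ.0 1) (λ.λ.λ.0 1))
  step 2: (λ.0 ((λ.λ.0 1) (λ.λ.0 1) (λ.λ.0 1))) (λ.(λ.λ.0 1) (λ.λ.λ.0 1))
  step 3: (λ.(λ.λ.0 1) (λ.λ.λ.0 1)) ((λ.λ.0 1) (λ.λ.0 1) (λ.λ.0 1))
  step 4: (λ.λ.0 1) (λ.λ.λ.0 1)
  step 5: λ.0 (λ.λ.λ.0 1)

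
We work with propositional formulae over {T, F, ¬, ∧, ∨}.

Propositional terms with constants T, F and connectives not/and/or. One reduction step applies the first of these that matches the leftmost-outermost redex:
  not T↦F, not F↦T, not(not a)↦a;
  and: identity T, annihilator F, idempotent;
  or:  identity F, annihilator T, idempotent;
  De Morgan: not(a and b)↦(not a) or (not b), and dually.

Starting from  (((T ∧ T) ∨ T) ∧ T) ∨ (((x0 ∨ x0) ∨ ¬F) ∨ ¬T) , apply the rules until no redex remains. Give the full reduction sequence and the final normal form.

  start: (((T ∧ T) ∨ T) ∧ T) ∨ (((x0 ∨ x0) ∨ ¬F) ∨ ¬T)
  [1] ((T ∧ T) ∨ T) ∨ (((x0 ∨ x0) ∨ ¬F) ∨ ¬T)
  [2] T ∨ (((x0 ∨ x0) ∨ ¬F) ∨ ¬T)
  [3] T

Answer: normal form = T  (in 3 steps)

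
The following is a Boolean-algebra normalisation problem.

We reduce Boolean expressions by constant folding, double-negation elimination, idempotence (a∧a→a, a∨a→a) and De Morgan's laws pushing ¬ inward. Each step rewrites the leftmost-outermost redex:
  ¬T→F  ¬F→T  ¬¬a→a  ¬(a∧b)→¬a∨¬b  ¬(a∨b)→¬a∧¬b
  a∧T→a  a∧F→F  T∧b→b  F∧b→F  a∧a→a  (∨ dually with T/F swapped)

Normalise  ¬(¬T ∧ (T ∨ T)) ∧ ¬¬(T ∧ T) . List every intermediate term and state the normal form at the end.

  start: ¬(¬T ∧ (T ∨ T)) ∧ ¬¬(T ∧ T)
  step 1: (¬¬T ∨ ¬(T ∨ T)) ∧ ¬¬(T ∧ T)
  step 2: (T ∨ ¬(T ∨ T)) ∧ ¬¬(T ∧ T)
  step 3: T ∧ ¬¬(T ∧ T)
  step 4: ¬¬(T ∧ T)
  step 5: T ∧ T
  step 6: T

Answer: normal form = T  (in 6 steps)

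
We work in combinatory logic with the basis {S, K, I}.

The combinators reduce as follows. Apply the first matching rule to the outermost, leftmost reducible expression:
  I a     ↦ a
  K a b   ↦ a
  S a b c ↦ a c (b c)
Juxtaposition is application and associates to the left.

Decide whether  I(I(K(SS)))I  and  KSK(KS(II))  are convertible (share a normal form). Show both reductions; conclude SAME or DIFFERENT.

Term A:
  start: I(I(K(SS)))I
  →1  I(K(SS))I
  →2  K(SS)I
  →3  SS

Term B:
  start: KSK(KS(II))
  →1  S(KS(II))
  →2  SS

Answer: SAME — A ⇓ SS, B ⇓ SS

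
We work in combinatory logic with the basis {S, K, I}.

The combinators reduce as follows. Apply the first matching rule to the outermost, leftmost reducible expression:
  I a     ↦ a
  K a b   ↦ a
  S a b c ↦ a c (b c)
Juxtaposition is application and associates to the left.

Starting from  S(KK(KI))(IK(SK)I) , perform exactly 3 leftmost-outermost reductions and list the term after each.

Answer: after 3 steps: SK(SK)

Working:
  start: S(KK(KI))(IK(SK)I)
  step 1: SK(IK(SK)I)
  step 2: SK(K(SK)I)
  step 3: SK(SK)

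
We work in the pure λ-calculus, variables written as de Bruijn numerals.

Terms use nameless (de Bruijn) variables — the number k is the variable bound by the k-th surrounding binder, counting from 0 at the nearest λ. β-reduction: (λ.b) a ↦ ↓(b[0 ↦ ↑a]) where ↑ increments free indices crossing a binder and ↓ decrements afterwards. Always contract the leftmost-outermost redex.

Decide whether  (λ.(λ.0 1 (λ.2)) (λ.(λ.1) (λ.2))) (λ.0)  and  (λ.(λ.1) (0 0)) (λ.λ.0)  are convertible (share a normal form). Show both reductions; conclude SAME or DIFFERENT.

Term A:
  start: (λ.(λ.0 1 (λ.2)) (λ.(λ.1) (λ.2))) (λ.0)
  [1] (λ.0 (λ.0) (λ.λ.0)) (λ.(λ.1) (λ.λ.0))
  [2] (λ.(λ.1) (λ.λ.0)) (λ.0) (λ.λ.0)
  [3] (λ.λ.0) (λ.λ.0) (λ.λ.0)
  [4] (λ.0) (λ.λ.0)
  [5] λ.λ.0

Term B:
  start: (λ.(λ.1) (0 0)) (λ.λ.0)
  [1] (λ.λ.λ.0) ((λ.λ.0) (λ.λ.0))
  [2] λ.λ.0

Answer: SAME — A ⇓ λ.λ.0, B ⇓ λ.λ.0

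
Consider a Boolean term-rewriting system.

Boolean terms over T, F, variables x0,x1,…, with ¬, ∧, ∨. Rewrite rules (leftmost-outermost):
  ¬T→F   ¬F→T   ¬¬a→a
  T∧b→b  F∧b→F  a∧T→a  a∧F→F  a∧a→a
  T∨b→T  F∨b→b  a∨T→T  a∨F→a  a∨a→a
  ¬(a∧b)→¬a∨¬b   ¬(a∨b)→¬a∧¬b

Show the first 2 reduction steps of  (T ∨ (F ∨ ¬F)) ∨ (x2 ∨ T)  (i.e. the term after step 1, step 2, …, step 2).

  start: (T ∨ (F ∨ ¬F)) ∨ (x2 ∨ T)
  step 1: T ∨ (x2 ∨ T)
  step 2: T

Answer: after 2 steps: T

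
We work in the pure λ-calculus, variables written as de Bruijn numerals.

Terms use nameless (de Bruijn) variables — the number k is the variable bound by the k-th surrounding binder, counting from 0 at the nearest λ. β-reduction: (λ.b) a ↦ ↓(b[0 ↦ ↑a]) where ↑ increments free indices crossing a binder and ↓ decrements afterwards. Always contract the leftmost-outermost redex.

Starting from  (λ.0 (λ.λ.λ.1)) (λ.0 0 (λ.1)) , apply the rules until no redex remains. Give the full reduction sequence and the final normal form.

  start: (λ.0 (λ.λ.λ.1)) (λ.0 0 (λ.1))
  →1  (λ.0 0 (λ.1)) (λ.λ.λ.1)
  →2  (λ.λ.λ.1) (λ.λ.λ.1) (λ.λ.λ.λ.1)
  →3  (λ.λ.1) (λ.λ.λ.λ.1)
  →4  λ.λ.λ.λ.λ.1

Answer: normal form = λ.λ.λ.λ.λ.1  (in 4 steps)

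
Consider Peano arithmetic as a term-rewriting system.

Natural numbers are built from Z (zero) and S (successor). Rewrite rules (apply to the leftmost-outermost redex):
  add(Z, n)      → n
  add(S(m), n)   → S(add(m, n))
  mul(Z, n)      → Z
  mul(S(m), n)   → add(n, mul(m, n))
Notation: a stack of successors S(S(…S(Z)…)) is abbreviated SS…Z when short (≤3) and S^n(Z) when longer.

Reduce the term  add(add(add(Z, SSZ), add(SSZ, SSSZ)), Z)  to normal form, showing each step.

Answer: normal form = S^7(Z)  (in 15 steps)

Working:
  start: add(add(add(Z, SSZ), add(SSZ, SSSZ)), Z)
  →1  add(add(SSZ, add(SSZ, SSSZ)), Z)
  →2  add(S(add(SZ, add(SSZ, SSSZ))), Z)
  →3  S(add(add(SZ, add(SSZ, SSSZ)), Z))
  →4  S(add(S(add(Z, add(SSZ, SSSZ))), Z))
  →5  S(S(add(add(Z, add(SSZ, SSSZ)), Z)))
  →6  S(S(add(add(SSZ, SSSZ), Z)))
  →7  S(S(add(S(add(SZ, SSSZ)), Z)))
  →8  S(S(S(add(add(SZ, SSSZ), Z))))
  →9  S(S(S(add(S(add(Z, SSSZ)), Z))))
  →10  S(S(S(S(add(add(Z, SSSZ), Z)))))
  →11  S(S(S(S(add(SSSZ, Z)))))
  →12  S(S(S(S(S(add(SSZ, Z))))))
  →13  S(S(S(S(S(S(add(SZ, Z)))))))
  →14  S(S(S(S(S(S(S(add(Z, Z))))))))
  →15  S^7(Z)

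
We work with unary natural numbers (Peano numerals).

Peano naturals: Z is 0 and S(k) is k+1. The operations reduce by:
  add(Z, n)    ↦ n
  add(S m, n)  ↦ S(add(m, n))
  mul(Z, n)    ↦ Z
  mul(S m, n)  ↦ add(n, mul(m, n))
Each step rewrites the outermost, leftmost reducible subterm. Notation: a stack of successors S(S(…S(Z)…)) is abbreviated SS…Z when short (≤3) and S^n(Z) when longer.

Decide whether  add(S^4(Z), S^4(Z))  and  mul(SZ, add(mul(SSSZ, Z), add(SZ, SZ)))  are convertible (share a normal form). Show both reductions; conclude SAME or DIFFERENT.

Term A:
  start: add(S^4(Z), S^4(Z))
  step 1: S(add(SSSZ, S^4(Z)))
  step 2: S(S(add(SSZ, S^4(Z))))
  step 3: S(S(S(add(SZ, S^4(Z)))))
  step 4: S(S(S(S(add(Z, S^4(Z))))))
  step 5: S^8(Z)

Term B:
  start: mul(SZ, add(mul(SSSZ, Z), add(SZ, SZ)))
  step 1: add(add(mul(SSSZ, Z), add(SZ, SZ)), mul(Z, add(mul(SSSZ, Z), add(SZ, SZ))))
  step 2: add(add(add(Z, mul(SSZ, Z)), add(SZ, SZ)), mul(Z, add(mul(SSSZ, Z), add(SZ, SZ))))
  step 3: add(add(mul(SSZ, Z), add(SZ, SZ)), mul(Z, add(mul(SSSZ, Z), add(SZ, SZ))))
  step 4: add(add(add(Z, mul(SZ, Z)), add(SZ, SZ)), mul(Z, add(mul(SSSZ, Z), add(SZ, SZ))))
  step 5: add(add(mul(SZ, Z), add(SZ, SZ)), mul(Z, add(mul(SSSZ, Z), add(SZ, SZ))))
  step 6: add(add(add(Z, mul(Z, Z)), add(SZ, SZ)), mul(Z, add(mul(SSSZ, Z), add(SZ, SZ))))
  step 7: add(add(mul(Z, Z), add(SZ, SZ)), mul(Z, add(mul(SSSZ, Z), add(SZ, SZ))))
  step 8: add(add(Z, add(SZ, SZ)), mul(Z, add(mul(SSSZ, Z), add(SZ, SZ))))
  step 9: add(add(SZ, SZ), mul(Z, add(mul(SSSZ, Z), add(SZ, SZ))))
  step 10: add(S(add(Z, SZ)), mul(Z, add(mul(SSSZ, Z), add(SZ, SZ))))
  step 11: S(add(add(Z, SZ), mul(Z, add(mul(SSSZ, Z), add(SZ, SZ)))))
  step 12: S(add(SZ, mul(Z, add(mul(SSSZ, Z), add(SZ, SZ)))))
  step 13: S(S(add(Z, mul(Z, add(mul(SSSZ, Z), add(SZ, SZ))))))
  step 14: S(S(mul(Z, add(mul(SSSZ, Z), add(SZ, SZ)))))
  step 15: SSZ

Answer: DIFFERENT — A ⇓ S^8(Z), B ⇓ SSZ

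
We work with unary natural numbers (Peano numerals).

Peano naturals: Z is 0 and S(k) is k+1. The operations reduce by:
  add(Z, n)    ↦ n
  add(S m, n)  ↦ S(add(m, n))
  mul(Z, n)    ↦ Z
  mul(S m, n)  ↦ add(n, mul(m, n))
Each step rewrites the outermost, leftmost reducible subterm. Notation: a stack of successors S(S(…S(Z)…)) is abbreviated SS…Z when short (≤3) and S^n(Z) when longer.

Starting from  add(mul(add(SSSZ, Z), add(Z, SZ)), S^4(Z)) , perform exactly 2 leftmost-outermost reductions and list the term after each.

Answer: after 2 steps: add(add(add(Z, SZ), mul(add(SSZ, Z), add(Z, SZ))), S^4(Z))

Derivation:
  start: add(mul(add(SSSZ, Z), add(Z, SZ)), S^4(Z))
  →1  add(mul(S(add(SSZ, Z)), add(Z, SZ)), S^4(Z))
  →2  add(add(add(Z, SZ), mul(add(SSZ, Z), add(Z, SZ))), S^4(Z))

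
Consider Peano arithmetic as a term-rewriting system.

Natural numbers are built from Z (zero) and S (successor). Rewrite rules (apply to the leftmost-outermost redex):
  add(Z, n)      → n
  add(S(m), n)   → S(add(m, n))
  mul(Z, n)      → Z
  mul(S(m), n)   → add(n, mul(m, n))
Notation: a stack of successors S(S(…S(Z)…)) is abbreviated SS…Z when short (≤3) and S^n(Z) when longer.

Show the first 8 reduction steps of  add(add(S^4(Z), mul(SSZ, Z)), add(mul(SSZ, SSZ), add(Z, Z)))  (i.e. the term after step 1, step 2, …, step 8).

  start: add(add(S^4(Z), mul(SSZ, Z)), add(mul(SSZ, SSZ), add(Z, Z)))
  [1] add(S(add(SSSZ, mul(SSZ, Z))), add(mul(SSZ, SSZ), add(Z, Z)))
  [2] S(add(add(SSSZ, mul(SSZ, Z)), add(mul(SSZ, SSZ), add(Z, Z))))
  [3] S(add(S(add(SSZ, mul(SSZ, Z))), add(mul(SSZ, SSZ), add(Z, Z))))
  [4] S(S(add(add(SSZ, mul(SSZ, Z)), add(mul(SSZ, SSZ), add(Z, Z)))))
  [5] S(S(add(S(add(SZ, mul(SSZ, Z))), add(mul(SSZ, SSZ), add(Z, Z)))))
  [6] S(S(S(add(add(SZ, mul(SSZ, Z)), add(mul(SSZ, SSZ), add(Z, Z))))))
  [7] S(S(S(add(S(add(Z, mul(SSZ, Z))), add(mul(SSZ, SSZ), add(Z, Z))))))
  [8] S(S(S(S(add(add(Z, mul(SSZ, Z)), add(mul(SSZ, SSZ), add(Z, Z)))))))

Answer: after 8 steps: S(S(S(S(add(add(Z, mul(SSZ, Z)), add(mul(SSZ, SSZ), add(Z, Z)))))))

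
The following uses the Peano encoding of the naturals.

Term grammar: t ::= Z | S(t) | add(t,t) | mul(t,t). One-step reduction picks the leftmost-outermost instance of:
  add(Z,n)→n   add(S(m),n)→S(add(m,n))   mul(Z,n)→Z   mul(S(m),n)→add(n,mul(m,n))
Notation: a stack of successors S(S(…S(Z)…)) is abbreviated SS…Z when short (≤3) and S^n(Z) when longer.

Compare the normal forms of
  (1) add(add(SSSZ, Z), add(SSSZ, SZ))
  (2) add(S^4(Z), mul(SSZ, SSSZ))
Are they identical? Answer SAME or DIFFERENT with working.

Term A:
  start: add(add(SSSZ, Z), add(SSSZ, SZ))
  →1  add(S(add(SSZ, Z)), add(SSSZ, SZ))
  →2  S(add(add(SSZ, Z), add(SSSZ, SZ)))
  →3  S(add(S(add(SZ, Z)), add(SSSZ, SZ)))
  →4  S(S(add(add(SZ, Z), add(SSSZ, SZ))))
  →5  S(S(add(S(add(Z, Z)), add(SSSZ, SZ))))
  →6  S(S(S(add(add(Z, Z), add(SSSZ, SZ)))))
  →7  S(S(S(add(Z, add(SSSZ, SZ)))))
  →8  S(S(S(add(SSSZ, SZ))))
  →9  S(S(S(S(add(SSZ, SZ)))))
  →10  S(S(S(S(S(add(SZ, SZ))))))
  →11  S(S(S(S(S(S(add(Z, SZ)))))))
  →12  S^7(Z)

Term B:
  start: add(S^4(Z), mul(SSZ, SSSZ))
  →1  S(add(SSSZ, mul(SSZ, SSSZ)))
  →2  S(S(add(SSZ, mul(SSZ, SSSZ))))
  →3  S(S(S(add(SZ, mul(SSZ, SSSZ)))))
  →4  S(S(S(S(add(Z, mul(SSZ, SSSZ))))))
  →5  S(S(S(S(mul(SSZ, SSSZ)))))
  →6  S(S(S(S(add(SSSZ, mul(SZ, SSSZ))))))
  →7  S(S(S(S(S(add(SSZ, mul(SZ, SSSZ)))))))
  →8  S(S(S(S(S(S(add(SZ, mul(SZ, SSSZ))))))))
  →9  S(S(S(S(S(S(S(add(Z, mul(SZ, SSSZ)))))))))
  →10  S(S(S(S(S(S(S(mul(SZ, SSSZ))))))))
  →11  S(S(S(S(S(S(S(add(SSSZ, mul(Z, SSSZ)))))))))
  →12  S(S(S(S(S(S(S(S(add(SSZ, mul(Z, SSSZ))))))))))
  →13  S(S(S(S(S(S(S(S(S(add(SZ, mul(Z, SSSZ)))))))))))
  →14  S(S(S(S(S(S(S(S(S(S(add(Z, mul(Z, SSSZ))))))))))))
  →15  S(S(S(S(S(S(S(S(S(S(mul(Z, SSSZ)))))))))))
  →16  S^10(Z)

Answer: DIFFERENT — A ⇓ S^7(Z), B ⇓ S^10(Z)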